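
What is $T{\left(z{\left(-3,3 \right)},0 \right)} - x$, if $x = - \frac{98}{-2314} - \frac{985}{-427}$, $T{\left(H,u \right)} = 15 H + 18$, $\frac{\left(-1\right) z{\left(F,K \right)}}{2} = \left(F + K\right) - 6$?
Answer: $\frac{96659154}{494039} \approx 195.65$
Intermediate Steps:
$z{\left(F,K \right)} = 12 - 2 F - 2 K$ ($z{\left(F,K \right)} = - 2 \left(\left(F + K\right) - 6\right) = - 2 \left(-6 + F + K\right) = 12 - 2 F - 2 K$)
$T{\left(H,u \right)} = 18 + 15 H$
$x = \frac{1160568}{494039}$ ($x = \left(-98\right) \left(- \frac{1}{2314}\right) - - \frac{985}{427} = \frac{49}{1157} + \frac{985}{427} = \frac{1160568}{494039} \approx 2.3491$)
$T{\left(z{\left(-3,3 \right)},0 \right)} - x = \left(18 + 15 \left(12 - -6 - 6\right)\right) - \frac{1160568}{494039} = \left(18 + 15 \left(12 + 6 - 6\right)\right) - \frac{1160568}{494039} = \left(18 + 15 \cdot 12\right) - \frac{1160568}{494039} = \left(18 + 180\right) - \frac{1160568}{494039} = 198 - \frac{1160568}{494039} = \frac{96659154}{494039}$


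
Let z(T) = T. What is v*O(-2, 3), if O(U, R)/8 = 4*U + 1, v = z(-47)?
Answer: 2632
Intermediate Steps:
v = -47
O(U, R) = 8 + 32*U (O(U, R) = 8*(4*U + 1) = 8*(1 + 4*U) = 8 + 32*U)
v*O(-2, 3) = -47*(8 + 32*(-2)) = -47*(8 - 64) = -47*(-56) = 2632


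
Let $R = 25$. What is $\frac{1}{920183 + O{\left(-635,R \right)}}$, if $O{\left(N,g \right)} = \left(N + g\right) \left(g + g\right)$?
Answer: $\frac{1}{889683} \approx 1.124 \cdot 10^{-6}$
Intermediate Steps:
$O{\left(N,g \right)} = 2 g \left(N + g\right)$ ($O{\left(N,g \right)} = \left(N + g\right) 2 g = 2 g \left(N + g\right)$)
$\frac{1}{920183 + O{\left(-635,R \right)}} = \frac{1}{920183 + 2 \cdot 25 \left(-635 + 25\right)} = \frac{1}{920183 + 2 \cdot 25 \left(-610\right)} = \frac{1}{920183 - 30500} = \frac{1}{889683}$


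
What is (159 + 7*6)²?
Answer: 40401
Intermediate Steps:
(159 + 7*6)² = (159 + 42)² = 201² = 40401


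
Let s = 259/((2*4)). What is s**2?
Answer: 67081/64 ≈ 1048.1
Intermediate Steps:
s = 259/8 ≈ 32.375
s**2 = (259/8)**2 = 67081/64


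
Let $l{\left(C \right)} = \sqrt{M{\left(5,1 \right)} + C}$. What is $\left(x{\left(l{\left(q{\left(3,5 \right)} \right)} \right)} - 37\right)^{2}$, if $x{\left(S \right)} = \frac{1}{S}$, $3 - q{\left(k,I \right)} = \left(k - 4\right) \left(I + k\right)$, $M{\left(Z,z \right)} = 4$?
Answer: $\frac{\left(555 - \sqrt{15}\right)^{2}}{225} \approx 1350.0$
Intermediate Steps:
$q{\left(k,I \right)} = 3 - \left(-4 + k\right) \left(I + k\right)$ ($q{\left(k,I \right)} = 3 - \left(k - 4\right) \left(I + k\right) = 3 - \left(-4 + k\right) \left(I + k\right)$)
$l{\left(C \right)} = \sqrt{4 + C}$
$\left(x{\left(l{\left(q{\left(3,5 \right)} \right)} \right)} - 37\right)^{2} = \left(\frac{1}{\sqrt{4 + \left(3 - 3^{2} + 4 \cdot 5 + 4 \cdot 3 - 5 \cdot 3\right)}} - 37\right)^{2} = \left(\frac{1}{\sqrt{4 + \left(3 - 9 + 20 + 12 - 15\right)}} - 37\right)^{2} = \left(\frac{1}{\sqrt{4 + 11}} - 37\right)^{2} = \left(\frac{1}{\sqrt{15}} - 37\right)^{2} = \left(\frac{\sqrt{15}}{15} - 37\right)^{2} = \left(-37 + \frac{\sqrt{15}}{15}\right)^{2}$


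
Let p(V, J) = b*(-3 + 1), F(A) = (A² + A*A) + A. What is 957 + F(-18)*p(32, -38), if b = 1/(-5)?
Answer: 1209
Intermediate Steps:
F(A) = A + 2*A² (F(A) = (A² + A²) + A = 2*A² + A = A + 2*A²)
b = -⅕ (b = 1*(-⅕) = -⅕ ≈ -0.20000)
p(V, J) = ⅖ (p(V, J) = -(-3 + 1)/5 = -⅕*(-2) = ⅖)
957 + F(-18)*p(32, -38) = 957 - 18*(1 + 2*(-18))*(⅖) = 957 - 18*(1 - 36)*(⅖) = 957 - 18*(-35)*(⅖) = 957 + 630*(⅖) = 957 + 252 = 1209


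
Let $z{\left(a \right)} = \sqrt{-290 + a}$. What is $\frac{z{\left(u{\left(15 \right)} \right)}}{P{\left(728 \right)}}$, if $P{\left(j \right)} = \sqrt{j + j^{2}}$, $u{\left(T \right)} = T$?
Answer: $\frac{5 i \sqrt{2002}}{9828} \approx 0.022763 i$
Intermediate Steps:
$\frac{z{\left(u{\left(15 \right)} \right)}}{P{\left(728 \right)}} = \frac{\sqrt{-290 + 15}}{\sqrt{728 \left(1 + 728\right)}} = \frac{\sqrt{-275}}{\sqrt{728 \cdot 729}} = \frac{5 i \sqrt{11}}{\sqrt{530712}} = \frac{5 i \sqrt{11}}{54 \sqrt{182}} = 5 i \sqrt{11} \frac{\sqrt{182}}{9828} = \frac{5 i \sqrt{2002}}{9828}$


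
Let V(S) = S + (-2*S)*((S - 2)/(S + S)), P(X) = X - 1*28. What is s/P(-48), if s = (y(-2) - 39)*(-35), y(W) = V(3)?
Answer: -1295/76 ≈ -17.039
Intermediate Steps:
P(X) = -28 + X (P(X) = X - 28 = -28 + X)
V(S) = 2 (V(S) = S + (-2*S)*((-2 + S)/((2*S))) = S + (-2*S)*((-2 + S)*(1/(2*S))) = S + (-2*S)*((-2 + S)/(2*S)) = S + (2 - S) = 2)
y(W) = 2
s = 1295 (s = (2 - 39)*(-35) = -37*(-35) = 1295)
s/P(-48) = 1295/(-28 - 48) = 1295/(-76) = 1295*(-1/76) = -1295/76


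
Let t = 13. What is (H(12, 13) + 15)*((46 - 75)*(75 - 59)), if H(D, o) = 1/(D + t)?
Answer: -174464/25 ≈ -6978.6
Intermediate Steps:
H(D, o) = 1/(13 + D) (H(D, o) = 1/(D + 13) = 1/(13 + D))
(H(12, 13) + 15)*((46 - 75)*(75 - 59)) = (1/(13 + 12) + 15)*((46 - 75)*(75 - 59)) = (1/25 + 15)*(-29*16) = (1/25 + 15)*(-464) = (376/25)*(-464) = -174464/25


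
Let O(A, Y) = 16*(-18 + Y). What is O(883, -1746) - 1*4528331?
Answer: -4556555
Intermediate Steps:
O(A, Y) = -288 + 16*Y
O(883, -1746) - 1*4528331 = (-288 + 16*(-1746)) - 1*4528331 = (-288 - 27936) - 4528331 = -28224 - 4528331 = -4556555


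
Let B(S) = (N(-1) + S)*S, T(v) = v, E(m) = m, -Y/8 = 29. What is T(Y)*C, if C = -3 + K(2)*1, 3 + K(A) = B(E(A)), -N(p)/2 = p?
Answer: -464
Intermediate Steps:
Y = -232 (Y = -8*29 = -232)
N(p) = -2*p
B(S) = S*(2 + S) (B(S) = (-2*(-1) + S)*S = (2 + S)*S = S*(2 + S))
K(A) = -3 + A*(2 + A)
C = 2 (C = -3 + (-3 + 2*(2 + 2))*1 = -3 + (-3 + 2*4)*1 = -3 + (-3 + 8)*1 = -3 + 5*1 = -3 + 5 = 2)
T(Y)*C = -232*2 = -464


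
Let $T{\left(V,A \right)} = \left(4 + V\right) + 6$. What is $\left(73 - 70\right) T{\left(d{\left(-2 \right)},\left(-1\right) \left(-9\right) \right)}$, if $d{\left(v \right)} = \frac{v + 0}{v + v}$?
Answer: $\frac{63}{2} \approx 31.5$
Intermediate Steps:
$d{\left(v \right)} = \frac{1}{2}$ ($d{\left(v \right)} = \frac{v}{2 v} = v \frac{1}{2 v} = \frac{1}{2}$)
$T{\left(V,A \right)} = 10 + V$
$\left(73 - 70\right) T{\left(d{\left(-2 \right)},\left(-1\right) \left(-9\right) \right)} = \left(73 - 70\right) \left(10 + \frac{1}{2}\right) = 3 \cdot \frac{21}{2} = \frac{63}{2}$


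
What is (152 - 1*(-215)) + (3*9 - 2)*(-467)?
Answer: -11308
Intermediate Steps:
(152 - 1*(-215)) + (3*9 - 2)*(-467) = (152 + 215) + (27 - 2)*(-467) = 367 + 25*(-467) = 367 - 11675 = -11308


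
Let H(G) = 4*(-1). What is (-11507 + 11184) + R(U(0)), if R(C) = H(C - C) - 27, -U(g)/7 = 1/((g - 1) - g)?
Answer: -354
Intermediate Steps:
H(G) = -4
U(g) = 7 (U(g) = -7/((g - 1) - g) = -7/((-1 + g) - g) = -7/(-1) = -7*(-1) = 7)
R(C) = -31 (R(C) = -4 - 27 = -31)
(-11507 + 11184) + R(U(0)) = (-11507 + 11184) - 31 = -323 - 31 = -354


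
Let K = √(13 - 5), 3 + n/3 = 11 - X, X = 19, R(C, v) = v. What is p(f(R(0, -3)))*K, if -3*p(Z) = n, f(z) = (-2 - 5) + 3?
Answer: 22*√2 ≈ 31.113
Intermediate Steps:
f(z) = -4 (f(z) = -7 + 3 = -4)
n = -33 (n = -9 + 3*(11 - 1*19) = -9 + 3*(11 - 19) = -9 + 3*(-8) = -9 - 24 = -33)
p(Z) = 11 (p(Z) = -⅓*(-33) = 11)
K = 2*√2 (K = √8 = 2*√2 ≈ 2.8284)
p(f(R(0, -3)))*K = 11*(2*√2) = 22*√2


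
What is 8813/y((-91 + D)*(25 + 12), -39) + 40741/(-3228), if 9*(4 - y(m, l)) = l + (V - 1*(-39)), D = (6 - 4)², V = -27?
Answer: 4023311/3228 ≈ 1246.4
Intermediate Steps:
D = 4 (D = 2² = 4)
y(m, l) = 8/3 - l/9 (y(m, l) = 4 - (l + (-27 - 1*(-39)))/9 = 4 - (l + (-27 + 39))/9 = 4 - (l + 12)/9 = 4 - (12 + l)/9 = 4 + (-4/3 - l/9) = 8/3 - l/9)
8813/y((-91 + D)*(25 + 12), -39) + 40741/(-3228) = 8813/(8/3 - ⅑*(-39)) + 40741/(-3228) = 8813/(8/3 + 13/3) + 40741*(-1/3228) = 8813/7 - 40741/3228 = 8813*(⅐) - 40741/3228 = 1259 - 40741/3228 = 4023311/3228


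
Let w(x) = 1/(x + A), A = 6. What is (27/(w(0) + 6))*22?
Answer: 3564/37 ≈ 96.324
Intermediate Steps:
w(x) = 1/(6 + x) (w(x) = 1/(x + 6) = 1/(6 + x))
(27/(w(0) + 6))*22 = (27/(1/(6 + 0) + 6))*22 = (27/(1/6 + 6))*22 = (27/(37/6))*22 = (27*(6/37))*22 = (162/37)*22 = 3564/37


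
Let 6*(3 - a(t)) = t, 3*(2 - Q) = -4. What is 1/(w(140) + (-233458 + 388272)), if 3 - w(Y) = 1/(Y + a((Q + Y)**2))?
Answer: 88589/13715083240 ≈ 6.4592e-6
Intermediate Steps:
Q = 10/3 (Q = 2 - 1/3*(-4) = 2 + 4/3 = 10/3 ≈ 3.3333)
a(t) = 3 - t/6
w(Y) = 3 - 1/(3 + Y - (10/3 + Y)**2/6) (w(Y) = 3 - 1/(Y + (3 - (10/3 + Y)**2/6)) = 3 - 1/(3 + Y - (10/3 + Y)**2/6))
1/(w(140) + (-233458 + 388272)) = 1/(3*(-44 + 6*140 + 9*140**2)/(-62 + 6*140 + 9*140**2) + (-233458 + 388272)) = 1/(3*(-44 + 840 + 9*19600)/(-62 + 840 + 9*19600) + 154814) = 1/(3*(-44 + 840 + 176400)/(-62 + 840 + 176400) + 154814) = 1/(3*177196/177178 + 154814) = 1/(3*(1/177178)*177196 + 154814) = 1/(265794/88589 + 154814) = 1/(13715083240/88589) = 88589/13715083240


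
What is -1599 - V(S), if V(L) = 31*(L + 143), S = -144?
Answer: -1568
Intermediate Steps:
V(L) = 4433 + 31*L (V(L) = 31*(143 + L) = 4433 + 31*L)
-1599 - V(S) = -1599 - (4433 + 31*(-144)) = -1599 - (4433 - 4464) = -1599 - 1*(-31) = -1599 + 31 = -1568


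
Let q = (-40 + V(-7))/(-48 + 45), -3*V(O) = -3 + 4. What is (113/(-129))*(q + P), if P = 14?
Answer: -27911/1161 ≈ -24.040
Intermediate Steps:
V(O) = -⅓ (V(O) = -(-3 + 4)/3 = -⅓*1 = -⅓)
q = 121/9 (q = (-40 - ⅓)/(-48 + 45) = -121/3/(-3) = -121/3*(-⅓) = 121/9 ≈ 13.444)
(113/(-129))*(q + P) = (113/(-129))*(121/9 + 14) = (113*(-1/129))*(247/9) = -113/129*247/9 = -27911/1161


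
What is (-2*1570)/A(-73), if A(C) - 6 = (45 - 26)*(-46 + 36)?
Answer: 785/46 ≈ 17.065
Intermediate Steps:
A(C) = -184 (A(C) = 6 + (45 - 26)*(-46 + 36) = 6 + 19*(-10) = 6 - 190 = -184)
(-2*1570)/A(-73) = -2*1570/(-184) = -3140*(-1/184) = 785/46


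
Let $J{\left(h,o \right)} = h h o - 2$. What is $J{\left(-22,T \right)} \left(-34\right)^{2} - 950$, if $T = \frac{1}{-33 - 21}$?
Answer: $- \frac{367826}{27} \approx -13623.0$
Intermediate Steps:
$T = - \frac{1}{54}$ ($T = \frac{1}{-54} = - \frac{1}{54} \approx -0.018519$)
$J{\left(h,o \right)} = -2 + o h^{2}$ ($J{\left(h,o \right)} = h^{2} o - 2 = o h^{2} - 2 = -2 + o h^{2}$)
$J{\left(-22,T \right)} \left(-34\right)^{2} - 950 = \left(-2 - \frac{\left(-22\right)^{2}}{54}\right) \left(-34\right)^{2} - 950 = \left(-2 - \frac{242}{27}\right) 1156 - 950 = \left(- \frac{296}{27}\right) 1156 - 950 = - \frac{342176}{27} - 950 = - \frac{367826}{27}$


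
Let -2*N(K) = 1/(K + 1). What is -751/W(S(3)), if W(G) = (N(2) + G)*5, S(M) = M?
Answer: -4506/85 ≈ -53.012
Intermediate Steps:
N(K) = -1/(2*(1 + K)) (N(K) = -1/(2*(K + 1)) = -1/(2*(1 + K)))
W(G) = -⅚ + 5*G (W(G) = (-1/(2 + 2*2) + G)*5 = (-1/(2 + 4) + G)*5 = (-1/6 + G)*5 = (-1*⅙ + G)*5 = (-⅙ + G)*5 = -⅚ + 5*G)
-751/W(S(3)) = -751/(-⅚ + 5*3) = -751/(-⅚ + 15) = -751/85/6 = -751*6/85 = -4506/85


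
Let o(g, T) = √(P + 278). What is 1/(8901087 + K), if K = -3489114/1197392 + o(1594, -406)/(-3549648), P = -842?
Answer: 26171883478927747436918493780/232958135536816120931887399078119409 + 1656672951416476*I*√141/232958135536816120931887399078119409 ≈ 1.1235e-7 + 8.4444e-20*I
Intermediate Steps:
o(g, T) = 2*I*√141 (o(g, T) = √(-842 + 278) = √(-564) = 2*I*√141)
K = -1744557/598696 - I*√141/1774824 (K = -3489114/1197392 + (2*I*√141)/(-3549648) = -3489114*1/1197392 + (2*I*√141)*(-1/3549648) = -1744557/598696 - I*√141/1774824 ≈ -2.9139 - 6.6904e-6*I)
1/(8901087 + K) = 1/(8901087 + (-1744557/598696 - I*√141/1774824)) = 1/(5329043437995/598696 - I*√141/1774824)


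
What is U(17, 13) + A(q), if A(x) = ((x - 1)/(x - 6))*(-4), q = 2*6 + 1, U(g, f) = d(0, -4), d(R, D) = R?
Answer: -48/7 ≈ -6.8571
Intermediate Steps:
U(g, f) = 0
q = 13 (q = 12 + 1 = 13)
A(x) = -4*(-1 + x)/(-6 + x) (A(x) = ((-1 + x)/(-6 + x))*(-4) = -4*(-1 + x)/(-6 + x))
U(17, 13) + A(q) = 0 + 4*(1 - 1*13)/(-6 + 13) = 0 + 4*(1 - 13)/7 = 0 + 4*(1/7)*(-12) = 0 - 48/7 = -48/7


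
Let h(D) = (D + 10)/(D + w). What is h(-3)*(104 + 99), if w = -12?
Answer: -1421/15 ≈ -94.733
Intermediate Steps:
h(D) = (10 + D)/(-12 + D) (h(D) = (D + 10)/(D - 12) = (10 + D)/(-12 + D))
h(-3)*(104 + 99) = ((10 - 3)/(-12 - 3))*(104 + 99) = (7/(-15))*203 = -1/15*7*203 = -7/15*203 = -1421/15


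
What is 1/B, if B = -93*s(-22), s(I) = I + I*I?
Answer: -1/42966 ≈ -2.3274e-5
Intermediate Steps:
s(I) = I + I**2
B = -42966 (B = -(-2046)*(1 - 22) = -(-2046)*(-21) = -93*462 = -42966)
1/B = 1/(-42966) = -1/42966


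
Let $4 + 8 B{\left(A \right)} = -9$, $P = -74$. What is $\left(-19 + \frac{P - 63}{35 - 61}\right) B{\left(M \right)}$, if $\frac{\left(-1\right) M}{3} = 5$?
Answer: $\frac{357}{16} \approx 22.313$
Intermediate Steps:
$M = -15$ ($M = \left(-3\right) 5 = -15$)
$B{\left(A \right)} = - \frac{13}{8}$ ($B{\left(A \right)} = - \frac{1}{2} + \frac{1}{8} \left(-9\right) = - \frac{1}{2} - \frac{9}{8} = - \frac{13}{8}$)
$\left(-19 + \frac{P - 63}{35 - 61}\right) B{\left(M \right)} = \left(-19 + \frac{-74 - 63}{35 - 61}\right) \left(- \frac{13}{8}\right) = \left(-19 - \frac{137}{-26}\right) \left(- \frac{13}{8}\right) = \left(-19 - - \frac{137}{26}\right) \left(- \frac{13}{8}\right) = \left(-19 + \frac{137}{26}\right) \left(- \frac{13}{8}\right) = \left(- \frac{357}{26}\right) \left(- \frac{13}{8}\right) = \frac{357}{16}$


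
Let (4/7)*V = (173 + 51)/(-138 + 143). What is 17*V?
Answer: 6664/5 ≈ 1332.8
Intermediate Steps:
V = 392/5 (V = 7*((173 + 51)/(-138 + 143))/4 = 7*(224/5)/4 = 7*(224*(⅕))/4 = (7/4)*(224/5) = 392/5 ≈ 78.400)
17*V = 17*(392/5) = 6664/5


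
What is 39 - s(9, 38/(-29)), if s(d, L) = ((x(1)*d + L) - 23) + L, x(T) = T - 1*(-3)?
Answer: 830/29 ≈ 28.621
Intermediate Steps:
x(T) = 3 + T (x(T) = T + 3 = 3 + T)
s(d, L) = -23 + 2*L + 4*d (s(d, L) = (((3 + 1)*d + L) - 23) + L = ((4*d + L) - 23) + L = ((L + 4*d) - 23) + L = (-23 + L + 4*d) + L = -23 + 2*L + 4*d)
39 - s(9, 38/(-29)) = 39 - (-23 + 2*(38/(-29)) + 4*9) = 39 - (-23 + 2*(38*(-1/29)) + 36) = 39 - (-23 + 2*(-38/29) + 36) = 39 - (-23 - 76/29 + 36) = 39 - 1*301/29 = 39 - 301/29 = 830/29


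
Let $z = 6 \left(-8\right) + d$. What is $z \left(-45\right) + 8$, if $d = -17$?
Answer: $2933$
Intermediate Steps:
$z = -65$ ($z = 6 \left(-8\right) - 17 = -48 - 17 = -65$)
$z \left(-45\right) + 8 = \left(-65\right) \left(-45\right) + 8 = 2925 + 8 = 2933$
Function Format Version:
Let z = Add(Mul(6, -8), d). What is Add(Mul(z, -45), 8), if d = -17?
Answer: 2933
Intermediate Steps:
z = -65 (z = Add(Mul(6, -8), -17) = Add(-48, -17) = -65)
Add(Mul(z, -45), 8) = Add(Mul(-65, -45), 8) = Add(2925, 8) = 2933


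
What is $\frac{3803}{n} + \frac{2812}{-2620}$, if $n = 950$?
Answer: $\frac{364623}{124450} \approx 2.9299$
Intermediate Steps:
$\frac{3803}{n} + \frac{2812}{-2620} = \frac{3803}{950} + \frac{2812}{-2620} = 3803 \cdot \frac{1}{950} + 2812 \left(- \frac{1}{2620}\right) = \frac{3803}{950} - \frac{703}{655} = \frac{364623}{124450}$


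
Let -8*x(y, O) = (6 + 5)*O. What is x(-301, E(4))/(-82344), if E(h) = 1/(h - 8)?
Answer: -11/2635008 ≈ -4.1746e-6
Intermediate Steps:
E(h) = 1/(-8 + h)
x(y, O) = -11*O/8 (x(y, O) = -(6 + 5)*O/8 = -11*O/8)
x(-301, E(4))/(-82344) = -11/(8*(-8 + 4))/(-82344) = -11/8/(-4)*(-1/82344) = -11/8*(-¼)*(-1/82344) = (11/32)*(-1/82344) = -11/2635008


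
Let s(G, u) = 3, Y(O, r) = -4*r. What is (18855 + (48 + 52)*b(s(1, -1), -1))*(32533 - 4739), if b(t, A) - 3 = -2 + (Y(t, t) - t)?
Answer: 485144270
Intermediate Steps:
b(t, A) = 1 - 5*t (b(t, A) = 3 + (-2 + (-4*t - t)) = 3 + (-2 - 5*t) = 1 - 5*t)
(18855 + (48 + 52)*b(s(1, -1), -1))*(32533 - 4739) = (18855 + (48 + 52)*(1 - 5*3))*(32533 - 4739) = (18855 + 100*(1 - 15))*27794 = (18855 + 100*(-14))*27794 = (18855 - 1400)*27794 = 17455*27794 = 485144270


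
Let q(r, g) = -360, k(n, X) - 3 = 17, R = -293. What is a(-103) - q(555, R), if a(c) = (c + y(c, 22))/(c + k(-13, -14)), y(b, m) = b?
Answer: 30086/83 ≈ 362.48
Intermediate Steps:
k(n, X) = 20 (k(n, X) = 3 + 17 = 20)
a(c) = 2*c/(20 + c) (a(c) = (c + c)/(c + 20) = (2*c)/(20 + c) = 2*c/(20 + c))
a(-103) - q(555, R) = 2*(-103)/(20 - 103) - 1*(-360) = 2*(-103)/(-83) + 360 = 2*(-103)*(-1/83) + 360 = 206/83 + 360 = 30086/83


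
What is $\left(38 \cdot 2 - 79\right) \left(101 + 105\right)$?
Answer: $-618$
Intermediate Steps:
$\left(38 \cdot 2 - 79\right) \left(101 + 105\right) = \left(76 - 79\right) 206 = \left(-3\right) 206 = -618$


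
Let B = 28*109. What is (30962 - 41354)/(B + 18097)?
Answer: -10392/21149 ≈ -0.49137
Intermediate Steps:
B = 3052
(30962 - 41354)/(B + 18097) = (30962 - 41354)/(3052 + 18097) = -10392/21149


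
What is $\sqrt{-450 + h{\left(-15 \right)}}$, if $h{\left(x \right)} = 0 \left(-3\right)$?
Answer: $15 i \sqrt{2} \approx 21.213 i$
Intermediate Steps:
$h{\left(x \right)} = 0$
$\sqrt{-450 + h{\left(-15 \right)}} = \sqrt{-450 + 0} = \sqrt{-450} = 15 i \sqrt{2}$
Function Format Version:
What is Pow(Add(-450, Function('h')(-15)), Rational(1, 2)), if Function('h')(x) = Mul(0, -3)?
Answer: Mul(15, I, Pow(2, Rational(1, 2))) ≈ Mul(21.213, I)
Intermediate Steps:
Function('h')(x) = 0
Pow(Add(-450, Function('h')(-15)), Rational(1, 2)) = Pow(Add(-450, 0), Rational(1, 2)) = Pow(-450, Rational(1, 2)) = Mul(15, I, Pow(2, Rational(1, 2)))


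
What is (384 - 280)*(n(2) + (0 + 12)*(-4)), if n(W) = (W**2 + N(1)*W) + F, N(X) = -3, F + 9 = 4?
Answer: -5720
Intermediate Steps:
F = -5 (F = -9 + 4 = -5)
n(W) = -5 + W**2 - 3*W (n(W) = (W**2 - 3*W) - 5 = -5 + W**2 - 3*W)
(384 - 280)*(n(2) + (0 + 12)*(-4)) = (384 - 280)*((-5 + 2**2 - 3*2) + (0 + 12)*(-4)) = 104*((-5 + 4 - 6) + 12*(-4)) = 104*(-7 - 48) = 104*(-55) = -5720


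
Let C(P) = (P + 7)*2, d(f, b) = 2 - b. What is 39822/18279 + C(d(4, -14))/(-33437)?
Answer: 443562460/203731641 ≈ 2.1772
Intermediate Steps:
C(P) = 14 + 2*P (C(P) = (7 + P)*2 = 14 + 2*P)
39822/18279 + C(d(4, -14))/(-33437) = 39822/18279 + (14 + 2*(2 - 1*(-14)))/(-33437) = 39822*(1/18279) + (14 + 2*(2 + 14))*(-1/33437) = 13274/6093 + (14 + 2*16)*(-1/33437) = 13274/6093 + (14 + 32)*(-1/33437) = 13274/6093 + 46*(-1/33437) = 13274/6093 - 46/33437 = 443562460/203731641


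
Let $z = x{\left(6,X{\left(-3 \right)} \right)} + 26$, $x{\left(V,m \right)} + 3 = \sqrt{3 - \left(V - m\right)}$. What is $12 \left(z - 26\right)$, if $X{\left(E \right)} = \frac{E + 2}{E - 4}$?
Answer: $-36 + \frac{24 i \sqrt{35}}{7} \approx -36.0 + 20.284 i$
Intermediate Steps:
$X{\left(E \right)} = \frac{2 + E}{-4 + E}$
$x{\left(V,m \right)} = -3 + \sqrt{3 + m - V}$ ($x{\left(V,m \right)} = -3 + \sqrt{3 - \left(V - m\right)} = -3 + \sqrt{3 + m - V}$)
$z = 23 + \frac{2 i \sqrt{35}}{7}$ ($z = \left(-3 + \sqrt{3 + \frac{2 - 3}{-4 - 3} - 6}\right) + 26 = \left(-3 + \sqrt{3 + \frac{1}{-7} \left(-1\right) - 6}\right) + 26 = \left(-3 + \sqrt{3 - - \frac{1}{7} - 6}\right) + 26 = \left(-3 + \sqrt{3 + \frac{1}{7} - 6}\right) + 26 = \left(-3 + \sqrt{- \frac{20}{7}}\right) + 26 = \left(-3 + \frac{2 i \sqrt{35}}{7}\right) + 26 = 23 + \frac{2 i \sqrt{35}}{7} \approx 23.0 + 1.6903 i$)
$12 \left(z - 26\right) = 12 \left(\left(23 + \frac{2 i \sqrt{35}}{7}\right) - 26\right) = 12 \left(-3 + \frac{2 i \sqrt{35}}{7}\right) = -36 + \frac{24 i \sqrt{35}}{7}$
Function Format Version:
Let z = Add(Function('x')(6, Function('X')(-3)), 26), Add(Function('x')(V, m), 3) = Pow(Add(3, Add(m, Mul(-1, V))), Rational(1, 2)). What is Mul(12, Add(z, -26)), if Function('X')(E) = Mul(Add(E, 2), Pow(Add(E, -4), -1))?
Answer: Add(-36, Mul(Rational(24, 7), I, Pow(35, Rational(1, 2)))) ≈ Add(-36.000, Mul(20.284, I))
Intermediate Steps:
Function('X')(E) = Mul(Pow(Add(-4, E), -1), Add(2, E)) (Function('X')(E) = Mul(Add(2, E), Pow(Add(-4, E), -1)) = Mul(Pow(Add(-4, E), -1), Add(2, E)))
Function('x')(V, m) = Add(-3, Pow(Add(3, m, Mul(-1, V)), Rational(1, 2))) (Function('x')(V, m) = Add(-3, Pow(Add(3, Add(m, Mul(-1, V))), Rational(1, 2))) = Add(-3, Pow(Add(3, m, Mul(-1, V)), Rational(1, 2))))
z = Add(23, Mul(Rational(2, 7), I, Pow(35, Rational(1, 2)))) (z = Add(Add(-3, Pow(Add(3, Mul(Pow(Add(-4, -3), -1), Add(2, -3)), Mul(-1, 6)), Rational(1, 2))), 26) = Add(Add(-3, Pow(Add(3, Mul(Pow(-7, -1), -1), -6), Rational(1, 2))), 26) = Add(Add(-3, Pow(Add(3, Mul(Rational(-1, 7), -1), -6), Rational(1, 2))), 26) = Add(Add(-3, Pow(Add(3, Rational(1, 7), -6), Rational(1, 2))), 26) = Add(Add(-3, Pow(Rational(-20, 7), Rational(1, 2))), 26) = Add(Add(-3, Mul(Rational(2, 7), I, Pow(35, Rational(1, 2)))), 26) = Add(23, Mul(Rational(2, 7), I, Pow(35, Rational(1, 2)))) ≈ Add(23.000, Mul(1.6903, I)))
Mul(12, Add(z, -26)) = Mul(12, Add(Add(23, Mul(Rational(2, 7), I, Pow(35, Rational(1, 2)))), -26)) = Mul(12, Add(-3, Mul(Rational(2, 7), I, Pow(35, Rational(1, 2))))) = Add(-36, Mul(Rational(24, 7), I, Pow(35, Rational(1, 2))))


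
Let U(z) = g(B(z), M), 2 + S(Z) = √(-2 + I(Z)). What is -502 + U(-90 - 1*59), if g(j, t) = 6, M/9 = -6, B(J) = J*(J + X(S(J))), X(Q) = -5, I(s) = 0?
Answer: -496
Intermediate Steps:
S(Z) = -2 + I*√2 (S(Z) = -2 + √(-2 + 0) = -2 + √(-2) = -2 + I*√2)
B(J) = J*(-5 + J) (B(J) = J*(J - 5) = J*(-5 + J))
M = -54 (M = 9*(-6) = -54)
U(z) = 6
-502 + U(-90 - 1*59) = -502 + 6 = -496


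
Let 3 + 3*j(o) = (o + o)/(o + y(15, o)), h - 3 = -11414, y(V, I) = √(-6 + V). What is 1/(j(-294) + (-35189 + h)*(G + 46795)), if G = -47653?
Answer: 291/11634994705 ≈ 2.5011e-8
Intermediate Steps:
h = -11411 (h = 3 - 11414 = -11411)
j(o) = -1 + 2*o/(3*(3 + o)) (j(o) = -1 + ((o + o)/(o + √(-6 + 15)))/3 = -1 + ((2*o)/(o + √9))/3 = -1 + ((2*o)/(o + 3))/3 = -1 + ((2*o)/(3 + o))/3 = -1 + (2*o/(3 + o))/3 = -1 + 2*o/(3*(3 + o)))
1/(j(-294) + (-35189 + h)*(G + 46795)) = 1/((-9 - 1*(-294))/(3*(3 - 294)) + (-35189 - 11411)*(-47653 + 46795)) = 1/((⅓)*(-9 + 294)/(-291) - 46600*(-858)) = 1/((⅓)*(-1/291)*285 + 39982800) = 1/(-95/291 + 39982800) = 1/(11634994705/291) = 291/11634994705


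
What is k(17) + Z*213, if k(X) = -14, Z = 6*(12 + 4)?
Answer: 20434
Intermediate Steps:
Z = 96 (Z = 6*16 = 96)
k(17) + Z*213 = -14 + 96*213 = -14 + 20448 = 20434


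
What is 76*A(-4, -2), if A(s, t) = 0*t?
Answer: 0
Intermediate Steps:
A(s, t) = 0
76*A(-4, -2) = 76*0 = 0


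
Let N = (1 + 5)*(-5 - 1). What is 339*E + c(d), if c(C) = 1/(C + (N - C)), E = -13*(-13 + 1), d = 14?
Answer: 1903823/36 ≈ 52884.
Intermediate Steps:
N = -36 (N = 6*(-6) = -36)
E = 156 (E = -13*(-12) = 156)
c(C) = -1/36 (c(C) = 1/(C + (-36 - C)) = 1/(-36) = -1/36)
339*E + c(d) = 339*156 - 1/36 = 52884 - 1/36 = 1903823/36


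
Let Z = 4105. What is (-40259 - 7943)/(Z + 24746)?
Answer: -48202/28851 ≈ -1.6707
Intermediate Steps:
(-40259 - 7943)/(Z + 24746) = (-40259 - 7943)/(4105 + 24746) = -48202/28851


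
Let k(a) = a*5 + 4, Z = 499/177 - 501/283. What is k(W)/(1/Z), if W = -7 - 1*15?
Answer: -5569240/50091 ≈ -111.18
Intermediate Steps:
W = -22 (W = -7 - 15 = -22)
Z = 52540/50091 (Z = 499*(1/177) - 501*1/283 = 499/177 - 501/283 = 52540/50091 ≈ 1.0489)
k(a) = 4 + 5*a (k(a) = 5*a + 4 = 4 + 5*a)
k(W)/(1/Z) = (4 + 5*(-22))/(1/(52540/50091)) = (4 - 110)/(50091/52540) = -106*52540/50091 = -5569240/50091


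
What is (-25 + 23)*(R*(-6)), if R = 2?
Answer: 24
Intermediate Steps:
(-25 + 23)*(R*(-6)) = (-25 + 23)*(2*(-6)) = -2*(-12) = 24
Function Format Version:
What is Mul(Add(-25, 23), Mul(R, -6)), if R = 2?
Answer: 24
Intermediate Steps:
Mul(Add(-25, 23), Mul(R, -6)) = Mul(Add(-25, 23), Mul(2, -6)) = Mul(-2, -12) = 24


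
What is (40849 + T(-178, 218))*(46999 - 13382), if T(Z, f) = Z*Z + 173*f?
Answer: 3706173399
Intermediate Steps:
T(Z, f) = Z**2 + 173*f
(40849 + T(-178, 218))*(46999 - 13382) = (40849 + ((-178)**2 + 173*218))*(46999 - 13382) = (40849 + (31684 + 37714))*33617 = (40849 + 69398)*33617 = 110247*33617 = 3706173399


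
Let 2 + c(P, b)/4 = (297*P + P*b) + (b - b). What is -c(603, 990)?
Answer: -3104236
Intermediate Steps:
c(P, b) = -8 + 1188*P + 4*P*b (c(P, b) = -8 + 4*((297*P + P*b) + (b - b)) = -8 + 4*((297*P + P*b) + 0) = -8 + 4*(297*P + P*b) = -8 + (1188*P + 4*P*b) = -8 + 1188*P + 4*P*b)
-c(603, 990) = -(-8 + 1188*603 + 4*603*990) = -(-8 + 716364 + 2387880) = -1*3104236 = -3104236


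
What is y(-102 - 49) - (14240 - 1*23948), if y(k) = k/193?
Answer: 1873493/193 ≈ 9707.2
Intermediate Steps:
y(k) = k/193 (y(k) = k*(1/193) = k/193)
y(-102 - 49) - (14240 - 1*23948) = (-102 - 49)/193 - (14240 - 1*23948) = (1/193)*(-151) - (14240 - 23948) = -151/193 - 1*(-9708) = -151/193 + 9708 = 1873493/193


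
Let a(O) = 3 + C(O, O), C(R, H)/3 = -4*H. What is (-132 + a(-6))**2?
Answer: 3249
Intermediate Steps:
C(R, H) = -12*H (C(R, H) = 3*(-4*H) = -12*H)
a(O) = 3 - 12*O
(-132 + a(-6))**2 = (-132 + (3 - 12*(-6)))**2 = (-132 + (3 + 72))**2 = (-132 + 75)**2 = (-57)**2 = 3249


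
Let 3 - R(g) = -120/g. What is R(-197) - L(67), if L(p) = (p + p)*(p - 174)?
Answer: 2825057/197 ≈ 14340.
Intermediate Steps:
R(g) = 3 + 120/g (R(g) = 3 - (-120)/g = 3 + 120/g)
L(p) = 2*p*(-174 + p) (L(p) = (2*p)*(-174 + p) = 2*p*(-174 + p))
R(-197) - L(67) = (3 + 120/(-197)) - 2*67*(-174 + 67) = (3 + 120*(-1/197)) - 2*67*(-107) = (3 - 120/197) - 1*(-14338) = 471/197 + 14338 = 2825057/197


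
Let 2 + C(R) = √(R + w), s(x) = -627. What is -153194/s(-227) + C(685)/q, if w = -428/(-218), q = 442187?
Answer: 3565283896/14592171 + √8161811/48198383 ≈ 244.33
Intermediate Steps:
w = 214/109 (w = -428*(-1/218) = 214/109 ≈ 1.9633)
C(R) = -2 + √(214/109 + R) (C(R) = -2 + √(R + 214/109) = -2 + √(214/109 + R))
-153194/s(-227) + C(685)/q = -153194/(-627) + (-2 + √(23326 + 11881*685)/109)/442187 = -153194*(-1/627) + (-2 + √(23326 + 8138485)/109)*(1/442187) = 153194/627 + (-2 + √8161811/109)*(1/442187) = 153194/627 + (-2/442187 + √8161811/48198383) = 3565283896/14592171 + √8161811/48198383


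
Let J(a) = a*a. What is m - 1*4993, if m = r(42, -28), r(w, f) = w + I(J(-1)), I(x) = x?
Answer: -4950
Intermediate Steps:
J(a) = a²
r(w, f) = 1 + w (r(w, f) = w + (-1)² = w + 1 = 1 + w)
m = 43 (m = 1 + 42 = 43)
m - 1*4993 = 43 - 1*4993 = 43 - 4993 = -4950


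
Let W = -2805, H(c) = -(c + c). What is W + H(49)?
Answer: -2903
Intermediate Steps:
H(c) = -2*c
W + H(49) = -2805 - 2*49 = -2805 - 98 = -2903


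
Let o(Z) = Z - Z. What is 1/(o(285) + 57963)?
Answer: 1/57963 ≈ 1.7252e-5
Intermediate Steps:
o(Z) = 0
1/(o(285) + 57963) = 1/(0 + 57963) = 1/57963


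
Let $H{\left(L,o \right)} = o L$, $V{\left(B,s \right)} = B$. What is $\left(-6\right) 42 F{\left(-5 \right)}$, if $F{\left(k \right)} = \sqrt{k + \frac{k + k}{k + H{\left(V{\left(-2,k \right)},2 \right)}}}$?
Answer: $- 84 i \sqrt{35} \approx - 496.95 i$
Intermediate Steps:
$H{\left(L,o \right)} = L o$
$F{\left(k \right)} = \sqrt{k + \frac{2 k}{-4 + k}}$ ($F{\left(k \right)} = \sqrt{k + \frac{k + k}{k - 4}} = \sqrt{k + \frac{2 k}{k - 4}} = \sqrt{k + \frac{2 k}{-4 + k}}$)
$\left(-6\right) 42 F{\left(-5 \right)} = \left(-6\right) 42 \sqrt{- \frac{5 \left(-2 - 5\right)}{-4 - 5}} = - 252 \sqrt{\left(-5\right) \frac{1}{-9} \left(-7\right)} = - 252 \sqrt{\left(-5\right) \left(- \frac{1}{9}\right) \left(-7\right)} = - 252 \sqrt{- \frac{35}{9}} = - 252 \frac{i \sqrt{35}}{3} = - 84 i \sqrt{35}$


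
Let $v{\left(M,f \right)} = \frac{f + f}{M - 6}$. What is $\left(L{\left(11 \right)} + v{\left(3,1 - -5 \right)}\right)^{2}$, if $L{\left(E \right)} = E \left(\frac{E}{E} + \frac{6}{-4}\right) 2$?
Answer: $225$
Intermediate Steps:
$v{\left(M,f \right)} = \frac{2 f}{-6 + M}$
$L{\left(E \right)} = - E$ ($L{\left(E \right)} = E \left(1 + 6 \left(- \frac{1}{4}\right)\right) 2 = E \left(1 - \frac{3}{2}\right) 2 = E \left(- \frac{1}{2}\right) 2 = - \frac{E}{2} \cdot 2 = - E$)
$\left(L{\left(11 \right)} + v{\left(3,1 - -5 \right)}\right)^{2} = \left(\left(-1\right) 11 + \frac{2 \left(1 - -5\right)}{-6 + 3}\right)^{2} = \left(-11 + \frac{2 \left(1 + 5\right)}{-3}\right)^{2} = \left(-11 + 2 \cdot 6 \left(- \frac{1}{3}\right)\right)^{2} = \left(-11 - 4\right)^{2} = \left(-15\right)^{2} = 225$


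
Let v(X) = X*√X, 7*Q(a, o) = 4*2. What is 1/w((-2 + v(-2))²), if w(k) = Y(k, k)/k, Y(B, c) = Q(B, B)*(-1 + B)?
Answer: 7*(I + 2*√2)/(2*(5*I + 8*√2)) ≈ 0.84641 - 0.064703*I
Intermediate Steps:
Q(a, o) = 8/7 (Q(a, o) = (4*2)/7 = (⅐)*8 = 8/7)
Y(B, c) = -8/7 + 8*B/7 (Y(B, c) = 8*(-1 + B)/7 = -8/7 + 8*B/7)
v(X) = X^(3/2)
w(k) = (-8/7 + 8*k/7)/k
1/w((-2 + v(-2))²) = 1/(8*(-1 + (-2 + (-2)^(3/2))²)/(7*((-2 + (-2)^(3/2))²))) = 1/(8*(-1 + (-2 - 2*I*√2)²)/(7*((-2 - 2*I*√2)²))) = 1/(8*(-1 + (-2 - 2*I*√2)²)/(7*(-2 - 2*I*√2)²)) = 7*(-2 - 2*I*√2)²/(8*(-1 + (-2 - 2*I*√2)²))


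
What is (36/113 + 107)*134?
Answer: 1625018/113 ≈ 14381.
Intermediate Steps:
(36/113 + 107)*134 = (12127/113)*134 = 1625018/113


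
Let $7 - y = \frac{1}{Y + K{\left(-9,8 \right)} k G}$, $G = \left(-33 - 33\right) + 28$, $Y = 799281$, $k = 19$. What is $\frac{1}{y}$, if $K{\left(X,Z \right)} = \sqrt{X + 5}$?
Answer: $\frac{2235982307699}{15651873356410} + \frac{361 i}{7825936678205} \approx 0.14286 + 4.6129 \cdot 10^{-11} i$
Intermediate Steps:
$G = -38$ ($G = -66 + 28 = -38$)
$K{\left(X,Z \right)} = \sqrt{5 + X}$
$y = 7 - \frac{799281 + 1444 i}{638852202097}$ ($y = 7 - \frac{1}{799281 + \sqrt{5 - 9} \cdot 19 \left(-38\right)} = 7 - \frac{1}{799281 + \sqrt{-4} \cdot 19 \left(-38\right)} = 7 - \frac{1}{799281 + 2 i 19 \left(-38\right)} = 7 - \frac{1}{799281 + 38 i \left(-38\right)} = 7 - \frac{1}{799281 - 1444 i} = 7 - \frac{799281 + 1444 i}{638852202097} \approx 7.0 - 2.2603 \cdot 10^{-9} i$)
$\frac{1}{y} = \frac{1}{\frac{4471964615398}{638852202097} - \frac{1444 i}{638852202097}} = \frac{638852202097 \left(\frac{4471964615398}{638852202097} + \frac{1444 i}{638852202097}\right)}{31303746712820}$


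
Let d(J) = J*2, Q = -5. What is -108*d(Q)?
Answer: 1080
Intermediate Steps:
d(J) = 2*J
-108*d(Q) = -216*(-5) = -108*(-10) = 1080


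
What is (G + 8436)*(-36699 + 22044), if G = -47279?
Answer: 569244165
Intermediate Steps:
(G + 8436)*(-36699 + 22044) = (-47279 + 8436)*(-36699 + 22044) = -38843*(-14655) = 569244165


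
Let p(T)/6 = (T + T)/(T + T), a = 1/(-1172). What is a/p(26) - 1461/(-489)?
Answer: 3424421/1146216 ≈ 2.9876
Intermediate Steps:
a = -1/1172 ≈ -0.00085324
p(T) = 6 (p(T) = 6*((T + T)/(T + T)) = 6*((2*T)/((2*T))) = 6*((2*T)*(1/(2*T))) = 6*1 = 6)
a/p(26) - 1461/(-489) = -1/1172/6 - 1461/(-489) = -1/1172*⅙ - 1461*(-1/489) = -1/7032 + 487/163 = 3424421/1146216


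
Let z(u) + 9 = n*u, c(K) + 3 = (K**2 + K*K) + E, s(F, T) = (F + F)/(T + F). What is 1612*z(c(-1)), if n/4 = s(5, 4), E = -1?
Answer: -259532/9 ≈ -28837.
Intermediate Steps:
s(F, T) = 2*F/(F + T) (s(F, T) = (2*F)/(F + T) = 2*F/(F + T))
c(K) = -4 + 2*K**2 (c(K) = -3 + ((K**2 + K*K) - 1) = -3 + ((K**2 + K**2) - 1) = -3 + (2*K**2 - 1) = -3 + (-1 + 2*K**2) = -4 + 2*K**2)
n = 40/9 (n = 4*(2*5/(5 + 4)) = 4*(2*5/9) = 4*(2*5*(1/9)) = 4*(10/9) = 40/9 ≈ 4.4444)
z(u) = -9 + 40*u/9
1612*z(c(-1)) = 1612*(-9 + 40*(-4 + 2*(-1)**2)/9) = 1612*(-9 + 40*(-4 + 2*1)/9) = 1612*(-9 + 40*(-4 + 2)/9) = 1612*(-9 + (40/9)*(-2)) = 1612*(-9 - 80/9) = 1612*(-161/9) = -259532/9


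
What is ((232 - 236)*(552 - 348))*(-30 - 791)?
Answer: 669936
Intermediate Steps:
((232 - 236)*(552 - 348))*(-30 - 791) = -4*204*(-821) = -816*(-821) = 669936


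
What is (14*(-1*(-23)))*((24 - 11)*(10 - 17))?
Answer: -29302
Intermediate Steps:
(14*(-1*(-23)))*((24 - 11)*(10 - 17)) = (14*23)*(13*(-7)) = 322*(-91) = -29302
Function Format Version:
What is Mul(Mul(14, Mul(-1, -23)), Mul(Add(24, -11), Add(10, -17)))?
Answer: -29302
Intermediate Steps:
Mul(Mul(14, Mul(-1, -23)), Mul(Add(24, -11), Add(10, -17))) = Mul(Mul(14, 23), Mul(13, -7)) = Mul(322, -91) = -29302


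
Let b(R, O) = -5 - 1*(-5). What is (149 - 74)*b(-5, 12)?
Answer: 0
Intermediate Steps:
b(R, O) = 0 (b(R, O) = -5 + 5 = 0)
(149 - 74)*b(-5, 12) = (149 - 74)*0 = 75*0 = 0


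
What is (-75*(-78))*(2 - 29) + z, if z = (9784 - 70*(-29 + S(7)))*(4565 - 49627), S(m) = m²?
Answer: -377957758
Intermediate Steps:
z = -377799808 (z = (9784 - 70*(-29 + 7²))*(4565 - 49627) = (9784 - 70*(-29 + 49))*(-45062) = (9784 - 70*20)*(-45062) = (9784 - 1400)*(-45062) = 8384*(-45062) = -377799808)
(-75*(-78))*(2 - 29) + z = (-75*(-78))*(2 - 29) - 377799808 = 5850*(-27) - 377799808 = -157950 - 377799808 = -377957758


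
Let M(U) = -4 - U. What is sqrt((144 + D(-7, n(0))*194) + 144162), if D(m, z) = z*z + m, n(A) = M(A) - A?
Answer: 6*sqrt(4057) ≈ 382.17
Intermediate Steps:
n(A) = -4 - 2*A (n(A) = (-4 - A) - A = -4 - 2*A)
D(m, z) = m + z**2 (D(m, z) = z**2 + m = m + z**2)
sqrt((144 + D(-7, n(0))*194) + 144162) = sqrt((144 + (-7 + (-4 - 2*0)**2)*194) + 144162) = sqrt((144 + (-7 + (-4 + 0)**2)*194) + 144162) = sqrt((144 + (-7 + (-4)**2)*194) + 144162) = sqrt((144 + (-7 + 16)*194) + 144162) = sqrt((144 + 9*194) + 144162) = sqrt((144 + 1746) + 144162) = sqrt(1890 + 144162) = sqrt(146052) = 6*sqrt(4057)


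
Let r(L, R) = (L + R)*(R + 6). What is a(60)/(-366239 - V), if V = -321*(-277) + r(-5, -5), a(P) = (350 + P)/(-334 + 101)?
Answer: 205/53024509 ≈ 3.8661e-6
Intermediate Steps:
r(L, R) = (6 + R)*(L + R) (r(L, R) = (L + R)*(6 + R) = (6 + R)*(L + R))
a(P) = -350/233 - P/233 (a(P) = (350 + P)/(-233) = (350 + P)*(-1/233) = -350/233 - P/233)
V = 88907 (V = -321*(-277) + ((-5)² + 6*(-5) + 6*(-5) - 5*(-5)) = 88917 + (25 - 30 - 30 + 25) = 88917 - 10 = 88907)
a(60)/(-366239 - V) = (-350/233 - 1/233*60)/(-366239 - 1*88907) = (-350/233 - 60/233)/(-366239 - 88907) = -410/233/(-455146) = -410/233*(-1/455146) = 205/53024509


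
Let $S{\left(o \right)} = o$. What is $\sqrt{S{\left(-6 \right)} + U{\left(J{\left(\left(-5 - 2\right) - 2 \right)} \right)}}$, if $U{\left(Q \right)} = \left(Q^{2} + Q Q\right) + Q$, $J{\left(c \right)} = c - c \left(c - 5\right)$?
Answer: $7 \sqrt{741} \approx 190.55$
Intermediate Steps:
$J{\left(c \right)} = c - c \left(-5 + c\right)$
$U{\left(Q \right)} = Q + 2 Q^{2}$ ($U{\left(Q \right)} = \left(Q^{2} + Q^{2}\right) + Q = 2 Q^{2} + Q = Q + 2 Q^{2}$)
$\sqrt{S{\left(-6 \right)} + U{\left(J{\left(\left(-5 - 2\right) - 2 \right)} \right)}} = \sqrt{-6 + \left(\left(-5 - 2\right) - 2\right) \left(6 - \left(\left(-5 - 2\right) - 2\right)\right) \left(1 + 2 \left(\left(-5 - 2\right) - 2\right) \left(6 - \left(\left(-5 - 2\right) - 2\right)\right)\right)} = \sqrt{-6 + \left(-7 - 2\right) \left(6 - \left(-7 - 2\right)\right) \left(1 + 2 \left(-7 - 2\right) \left(6 - \left(-7 - 2\right)\right)\right)} = \sqrt{-6 + - 9 \left(6 - -9\right) \left(1 + 2 \left(- 9 \left(6 - -9\right)\right)\right)} = \sqrt{-6 + - 9 \left(6 + 9\right) \left(1 + 2 \left(- 9 \left(6 + 9\right)\right)\right)} = \sqrt{-6 + \left(-9\right) 15 \left(1 + 2 \left(\left(-9\right) 15\right)\right)} = \sqrt{-6 - 135 \left(1 + 2 \left(-135\right)\right)} = \sqrt{-6 - 135 \left(1 - 270\right)} = \sqrt{-6 - -36315} = \sqrt{-6 + 36315} = \sqrt{36309} = 7 \sqrt{741}$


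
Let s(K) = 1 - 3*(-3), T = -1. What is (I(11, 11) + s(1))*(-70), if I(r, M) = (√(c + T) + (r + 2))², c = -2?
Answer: -12320 - 1820*I*√3 ≈ -12320.0 - 3152.3*I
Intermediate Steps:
s(K) = 10 (s(K) = 1 + 9 = 10)
I(r, M) = (2 + r + I*√3)² (I(r, M) = (√(-2 - 1) + (r + 2))² = (√(-3) + (2 + r))² = (I*√3 + (2 + r))² = (2 + r + I*√3)²)
(I(11, 11) + s(1))*(-70) = ((2 + 11 + I*√3)² + 10)*(-70) = ((13 + I*√3)² + 10)*(-70) = (10 + (13 + I*√3)²)*(-70) = -700 - 70*(13 + I*√3)²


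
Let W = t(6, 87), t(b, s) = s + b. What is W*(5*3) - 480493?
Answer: -479098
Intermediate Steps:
t(b, s) = b + s
W = 93 (W = 6 + 87 = 93)
W*(5*3) - 480493 = 93*(5*3) - 480493 = 93*15 - 480493 = 1395 - 480493 = -479098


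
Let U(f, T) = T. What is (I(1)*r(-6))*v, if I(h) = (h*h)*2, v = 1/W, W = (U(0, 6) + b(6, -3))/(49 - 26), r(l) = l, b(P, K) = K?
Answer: -92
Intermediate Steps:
W = 3/23 (W = (6 - 3)/(49 - 26) = 3/23 ≈ 0.13043)
v = 23/3 (v = 1/(3/23) = 23/3 ≈ 7.6667)
I(h) = 2*h**2 (I(h) = h**2*2 = 2*h**2)
(I(1)*r(-6))*v = ((2*1**2)*(-6))*(23/3) = ((2*1)*(-6))*(23/3) = (2*(-6))*(23/3) = -12*23/3 = -92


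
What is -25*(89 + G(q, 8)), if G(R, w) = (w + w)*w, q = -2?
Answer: -5425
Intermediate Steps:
G(R, w) = 2*w² (G(R, w) = (2*w)*w = 2*w²)
-25*(89 + G(q, 8)) = -25*(89 + 2*8²) = -25*(89 + 2*64) = -25*(89 + 128) = -25*217 = -5425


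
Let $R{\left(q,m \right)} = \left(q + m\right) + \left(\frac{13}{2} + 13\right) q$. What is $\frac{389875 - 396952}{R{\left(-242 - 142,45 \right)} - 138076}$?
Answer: $\frac{7077}{145903} \approx 0.048505$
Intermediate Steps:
$R{\left(q,m \right)} = m + \frac{41 q}{2}$ ($R{\left(q,m \right)} = \left(m + q\right) + \left(13 \cdot \frac{1}{2} + 13\right) q = \left(m + q\right) + \left(\frac{13}{2} + 13\right) q = \left(m + q\right) + \frac{39 q}{2} = m + \frac{41 q}{2}$)
$\frac{389875 - 396952}{R{\left(-242 - 142,45 \right)} - 138076} = \frac{389875 - 396952}{\left(45 + \frac{41 \left(-242 - 142\right)}{2}\right) - 138076} = - \frac{7077}{\left(45 + \frac{41 \left(-242 - 142\right)}{2}\right) - 138076} = - \frac{7077}{\left(45 + \frac{41}{2} \left(-384\right)\right) - 138076} = - \frac{7077}{\left(45 - 7872\right) - 138076} = - \frac{7077}{-7827 - 138076} = - \frac{7077}{-145903} = \left(-7077\right) \left(- \frac{1}{145903}\right) = \frac{7077}{145903}$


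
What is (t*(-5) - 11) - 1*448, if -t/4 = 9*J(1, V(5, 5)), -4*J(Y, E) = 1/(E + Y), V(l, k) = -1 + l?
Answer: -468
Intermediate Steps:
J(Y, E) = -1/(4*(E + Y))
t = 9/5 (t = -36*(-1/(4*(-1 + 5) + 4*1)) = -36*(-1/(4*4 + 4)) = -36*(-1/(16 + 4)) = -36*(-1/20) = -36*(-1*1/20) = -36*(-1)/20 = -4*(-9/20) = 9/5 ≈ 1.8000)
(t*(-5) - 11) - 1*448 = ((9/5)*(-5) - 11) - 1*448 = (-9 - 11) - 448 = -20 - 448 = -468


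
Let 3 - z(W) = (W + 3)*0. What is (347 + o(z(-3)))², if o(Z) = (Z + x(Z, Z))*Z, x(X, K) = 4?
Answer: 135424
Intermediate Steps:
z(W) = 3 (z(W) = 3 - (W + 3)*0 = 3 - (3 + W)*0 = 3 - 1*0 = 3 + 0 = 3)
o(Z) = Z*(4 + Z) (o(Z) = (Z + 4)*Z = (4 + Z)*Z = Z*(4 + Z))
(347 + o(z(-3)))² = (347 + 3*(4 + 3))² = (347 + 3*7)² = (347 + 21)² = 368² = 135424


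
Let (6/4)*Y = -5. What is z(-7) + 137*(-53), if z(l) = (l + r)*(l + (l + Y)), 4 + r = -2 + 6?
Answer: -21419/3 ≈ -7139.7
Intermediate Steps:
Y = -10/3 (Y = (⅔)*(-5) = -10/3 ≈ -3.3333)
r = 0 (r = -4 + (-2 + 6) = -4 + 4 = 0)
z(l) = l*(-10/3 + 2*l) (z(l) = (l + 0)*(l + (l - 10/3)) = l*(l + (-10/3 + l)) = l*(-10/3 + 2*l))
z(-7) + 137*(-53) = (⅔)*(-7)*(-5 + 3*(-7)) + 137*(-53) = (⅔)*(-7)*(-5 - 21) - 7261 = (⅔)*(-7)*(-26) - 7261 = 364/3 - 7261 = -21419/3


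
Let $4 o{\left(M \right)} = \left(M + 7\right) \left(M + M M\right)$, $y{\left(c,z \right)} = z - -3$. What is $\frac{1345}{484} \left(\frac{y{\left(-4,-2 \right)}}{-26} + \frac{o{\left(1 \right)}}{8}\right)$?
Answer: $\frac{4035}{3146} \approx 1.2826$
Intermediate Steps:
$y{\left(c,z \right)} = 3 + z$ ($y{\left(c,z \right)} = z + 3 = 3 + z$)
$o{\left(M \right)} = \frac{\left(7 + M\right) \left(M + M^{2}\right)}{4}$ ($o{\left(M \right)} = \frac{\left(M + 7\right) \left(M + M M\right)}{4} = \frac{\left(7 + M\right) \left(M + M^{2}\right)}{4}$)
$\frac{1345}{484} \left(\frac{y{\left(-4,-2 \right)}}{-26} + \frac{o{\left(1 \right)}}{8}\right) = \frac{1345}{484} \left(\frac{3 - 2}{-26} + \frac{\frac{1}{4} \cdot 1 \left(7 + 1^{2} + 8 \cdot 1\right)}{8}\right) = 1345 \cdot \frac{1}{484} \left(1 \left(- \frac{1}{26}\right) + \frac{1}{4} \cdot 1 \left(7 + 1 + 8\right) \frac{1}{8}\right) = \frac{1345 \left(- \frac{1}{26} + \frac{1}{4} \cdot 1 \cdot 16 \cdot \frac{1}{8}\right)}{484} = \frac{1345 \left(- \frac{1}{26} + 4 \cdot \frac{1}{8}\right)}{484} = \frac{1345 \left(- \frac{1}{26} + \frac{1}{2}\right)}{484} = \frac{1345}{484} \cdot \frac{6}{13} = \frac{4035}{3146}$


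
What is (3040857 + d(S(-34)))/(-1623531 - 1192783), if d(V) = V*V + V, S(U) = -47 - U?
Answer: -3041013/2816314 ≈ -1.0798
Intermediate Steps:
d(V) = V + V² (d(V) = V² + V = V + V²)
(3040857 + d(S(-34)))/(-1623531 - 1192783) = (3040857 + (-47 - 1*(-34))*(1 + (-47 - 1*(-34))))/(-1623531 - 1192783) = (3040857 + (-47 + 34)*(1 + (-47 + 34)))/(-2816314) = (3040857 - 13*(1 - 13))*(-1/2816314) = (3040857 - 13*(-12))*(-1/2816314) = (3040857 + 156)*(-1/2816314) = 3041013*(-1/2816314) = -3041013/2816314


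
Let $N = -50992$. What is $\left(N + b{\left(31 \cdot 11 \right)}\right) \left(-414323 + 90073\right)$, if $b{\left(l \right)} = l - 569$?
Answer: $16608085000$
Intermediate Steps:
$b{\left(l \right)} = -569 + l$
$\left(N + b{\left(31 \cdot 11 \right)}\right) \left(-414323 + 90073\right) = \left(-50992 + \left(-569 + 31 \cdot 11\right)\right) \left(-414323 + 90073\right) = \left(-50992 + \left(-569 + 341\right)\right) \left(-324250\right) = \left(-50992 - 228\right) \left(-324250\right) = \left(-51220\right) \left(-324250\right) = 16608085000$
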